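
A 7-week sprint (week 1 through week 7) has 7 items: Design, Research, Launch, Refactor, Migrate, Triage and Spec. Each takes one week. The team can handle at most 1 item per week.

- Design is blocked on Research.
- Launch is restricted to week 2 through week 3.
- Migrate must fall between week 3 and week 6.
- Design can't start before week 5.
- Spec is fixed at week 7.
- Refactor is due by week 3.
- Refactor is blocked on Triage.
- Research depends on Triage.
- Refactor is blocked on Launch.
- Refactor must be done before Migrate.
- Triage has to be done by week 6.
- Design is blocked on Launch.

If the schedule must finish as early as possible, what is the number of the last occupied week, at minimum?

week 7

The precedence chain requires at least 3 distinct weeks.
With at most 1 per week and 7 work items, at least 7 weeks are needed.
Spec can't be placed before week 7, so the schedule must run through at least week 7.
7 works (last occupied week: week 7): for example Research=week 4; Migrate=week 6; Refactor=week 3; Launch=week 2; Design=week 5; Triage=week 1; Spec=week 7.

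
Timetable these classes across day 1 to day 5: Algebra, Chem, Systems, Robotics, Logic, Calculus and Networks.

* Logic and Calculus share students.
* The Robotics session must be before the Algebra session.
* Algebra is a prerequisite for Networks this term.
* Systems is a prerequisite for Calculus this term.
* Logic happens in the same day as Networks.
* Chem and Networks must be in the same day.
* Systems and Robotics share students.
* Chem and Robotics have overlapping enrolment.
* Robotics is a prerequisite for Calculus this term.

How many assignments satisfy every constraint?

Splitting on Algebra: it can be day 2 (12), day 3 (14), day 4 (8). Listing each branch's schedules as (Chem, Systems, Robotics, Logic, Calculus, Networks) by day number:
Algebra=day 2: (3,2,1,3,4,3) (3,2,1,3,5,3) (3,3,1,3,4,3) (3,3,1,3,5,3) (3,4,1,3,5,3) (4,2,1,4,3,4) (4,2,1,4,5,4) (4,3,1,4,5,4) (4,4,1,4,5,4) (5,2,1,5,3,5) (5,2,1,5,4,5) (5,3,1,5,4,5) — 12.
Algebra=day 3: (4,1,2,4,3,4) (4,1,2,4,5,4) (4,2,1,4,3,4) (4,2,1,4,5,4) (4,3,1,4,5,4) (4,3,2,4,5,4) (4,4,1,4,5,4) (4,4,2,4,5,4) (5,1,2,5,3,5) (5,1,2,5,4,5) (5,2,1,5,3,5) (5,2,1,5,4,5) (5,3,1,5,4,5) (5,3,2,5,4,5) — 14.
Algebra=day 4: (5,1,2,5,3,5) (5,1,2,5,4,5) (5,1,3,5,4,5) (5,2,1,5,3,5) (5,2,1,5,4,5) (5,2,3,5,4,5) (5,3,1,5,4,5) (5,3,2,5,4,5) — 8.
Summing: 12 + 14 + 8 = 34.

34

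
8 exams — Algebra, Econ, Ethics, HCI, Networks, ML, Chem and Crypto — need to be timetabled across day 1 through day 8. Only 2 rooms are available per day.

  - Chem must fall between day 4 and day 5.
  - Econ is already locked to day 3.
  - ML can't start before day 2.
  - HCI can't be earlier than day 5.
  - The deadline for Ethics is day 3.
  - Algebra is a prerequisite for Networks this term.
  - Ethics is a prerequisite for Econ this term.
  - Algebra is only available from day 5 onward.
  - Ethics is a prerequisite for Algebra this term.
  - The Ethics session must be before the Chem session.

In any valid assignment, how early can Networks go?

day 6

Precedence pushes Networks to at least day 6.
Networks at day 6 is achievable: Networks=day 6, ML=day 2, Algebra=day 5, Econ=day 3, Crypto=day 1, Chem=day 4, HCI=day 5, Ethics=day 1.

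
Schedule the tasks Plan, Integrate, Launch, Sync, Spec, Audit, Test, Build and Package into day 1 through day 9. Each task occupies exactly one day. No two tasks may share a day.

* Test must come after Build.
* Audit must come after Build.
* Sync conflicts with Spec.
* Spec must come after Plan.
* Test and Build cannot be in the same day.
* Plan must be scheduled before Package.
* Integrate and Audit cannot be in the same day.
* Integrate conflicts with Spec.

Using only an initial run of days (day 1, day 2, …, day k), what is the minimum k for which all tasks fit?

The precedence chain requires at least 2 distinct days.
With at most 1 per day and 9 tasks, at least 9 days are needed.
9 works (last occupied day: day 9): for example Plan -> day 1, Spec -> day 3, Integrate -> day 7, Build -> day 2, Package -> day 6, Audit -> day 4, Sync -> day 9, Launch -> day 8, Test -> day 5.

9 days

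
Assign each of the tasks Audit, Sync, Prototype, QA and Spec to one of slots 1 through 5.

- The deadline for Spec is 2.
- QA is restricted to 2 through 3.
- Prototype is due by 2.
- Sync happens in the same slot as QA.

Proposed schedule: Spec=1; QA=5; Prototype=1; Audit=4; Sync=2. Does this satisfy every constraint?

The deadline for Spec is 2 — holds.
Sync happens in the same slot as QA — violated.
QA is restricted to 2 through 3 — violated.
Prototype is due by 2 — holds.

Invalid. QA is restricted to 2 through 3.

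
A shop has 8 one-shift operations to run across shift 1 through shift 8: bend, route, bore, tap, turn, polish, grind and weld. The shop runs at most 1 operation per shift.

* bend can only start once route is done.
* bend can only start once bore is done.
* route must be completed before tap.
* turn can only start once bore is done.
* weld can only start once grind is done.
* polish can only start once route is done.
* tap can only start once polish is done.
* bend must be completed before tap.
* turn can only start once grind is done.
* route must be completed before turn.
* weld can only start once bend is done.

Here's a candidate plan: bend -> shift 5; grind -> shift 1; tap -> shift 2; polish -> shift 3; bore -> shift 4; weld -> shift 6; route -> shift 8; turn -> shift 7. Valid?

Invalid. route must be completed before tap.

route must be completed before turn — violated.
weld can only start once bend is done — holds.
bend can only start once bore is done — holds.
weld can only start once grind is done — holds.
tap can only start once polish is done — violated.
turn can only start once bore is done — holds.
bend must be completed before tap — violated.
route must be completed before tap — violated.
turn can only start once grind is done — holds.
polish can only start once route is done — violated.
The shop runs at most 1 operation per shift — holds.
bend can only start once route is done — violated.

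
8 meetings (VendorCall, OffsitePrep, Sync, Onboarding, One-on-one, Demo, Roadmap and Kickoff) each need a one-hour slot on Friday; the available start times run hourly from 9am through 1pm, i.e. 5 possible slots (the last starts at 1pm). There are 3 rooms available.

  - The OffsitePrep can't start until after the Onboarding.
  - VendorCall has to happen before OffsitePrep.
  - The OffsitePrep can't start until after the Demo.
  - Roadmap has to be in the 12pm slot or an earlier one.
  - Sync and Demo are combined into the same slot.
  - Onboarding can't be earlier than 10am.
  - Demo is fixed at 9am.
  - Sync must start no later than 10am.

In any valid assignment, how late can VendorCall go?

12pm

Downstream work caps VendorCall at 12pm.
VendorCall at 12pm is achievable: Onboarding in 10am; OffsitePrep in 1pm; Sync in 9am; One-on-one in 10am; VendorCall in 12pm; Kickoff in 10am; Demo in 9am; Roadmap in 9am.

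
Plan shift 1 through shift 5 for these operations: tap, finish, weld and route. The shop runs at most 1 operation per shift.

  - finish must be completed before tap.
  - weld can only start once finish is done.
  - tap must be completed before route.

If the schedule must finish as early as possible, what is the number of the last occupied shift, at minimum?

The precedence chain requires at least 3 distinct shifts.
With at most 1 per shift and 4 operations, at least 4 shifts are needed.
4 works (last occupied shift: shift 4): for example route -> shift 4, weld -> shift 3, tap -> shift 2, finish -> shift 1.

shift 4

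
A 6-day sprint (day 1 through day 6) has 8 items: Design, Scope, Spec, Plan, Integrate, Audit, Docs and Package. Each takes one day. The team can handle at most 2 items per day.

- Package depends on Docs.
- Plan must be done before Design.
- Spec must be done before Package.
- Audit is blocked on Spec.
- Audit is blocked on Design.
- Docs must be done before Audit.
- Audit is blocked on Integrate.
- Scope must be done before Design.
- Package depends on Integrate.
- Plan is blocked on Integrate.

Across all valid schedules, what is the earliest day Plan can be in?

Precedence pushes Plan to at least day 2; downstream work caps Plan at day 4.
Plan at day 2 is achievable: Docs -> day 3; Audit -> day 4; Spec -> day 1; Integrate -> day 1; Design -> day 3; Plan -> day 2; Scope -> day 2; Package -> day 4.

day 2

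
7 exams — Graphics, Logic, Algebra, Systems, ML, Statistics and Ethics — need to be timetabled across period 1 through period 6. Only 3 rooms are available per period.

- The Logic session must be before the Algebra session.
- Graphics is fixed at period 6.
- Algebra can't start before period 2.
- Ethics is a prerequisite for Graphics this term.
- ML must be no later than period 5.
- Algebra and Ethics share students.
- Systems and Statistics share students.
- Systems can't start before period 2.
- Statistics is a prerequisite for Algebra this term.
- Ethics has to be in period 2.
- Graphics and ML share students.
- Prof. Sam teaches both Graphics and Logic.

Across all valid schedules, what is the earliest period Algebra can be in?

period 3

Algebra is available from period 2.
Algebra at period 3 is achievable: Logic in period 1, Graphics in period 6, ML in period 1, Algebra in period 3, Systems in period 2, Statistics in period 1, Ethics in period 2.
Nothing earlier works — the conflict and capacity constraints rule out every period before period 3.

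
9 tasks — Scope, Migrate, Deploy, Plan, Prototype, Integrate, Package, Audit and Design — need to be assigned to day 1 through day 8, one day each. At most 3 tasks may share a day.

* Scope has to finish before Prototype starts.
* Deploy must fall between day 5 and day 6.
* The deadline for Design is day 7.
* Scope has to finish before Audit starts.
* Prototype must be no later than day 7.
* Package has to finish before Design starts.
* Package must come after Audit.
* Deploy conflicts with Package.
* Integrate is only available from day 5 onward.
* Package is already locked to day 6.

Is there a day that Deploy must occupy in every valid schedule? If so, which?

Deploy's window is day 5–day 6.
Package is fixed at day 6, and Deploy can't share a day with Package.
So Deploy must be day 5.

day 5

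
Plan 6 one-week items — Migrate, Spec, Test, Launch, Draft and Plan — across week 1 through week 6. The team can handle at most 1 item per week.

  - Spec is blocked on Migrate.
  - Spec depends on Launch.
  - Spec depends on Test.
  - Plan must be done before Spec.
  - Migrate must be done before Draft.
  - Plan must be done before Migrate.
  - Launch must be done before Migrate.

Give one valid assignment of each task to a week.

Migrate=week 3; Spec=week 5; Launch=week 1; Plan=week 2; Draft=week 6; Test=week 4

Checking: Launch(week 1) before Spec(week 5); Migrate(week 3) before Spec(week 5); Plan(week 2) before Migrate(week 3); Launch(week 1) before Migrate(week 3); Migrate(week 3) before Draft(week 6); Plan(week 2) before Spec(week 5); Test(week 4) before Spec(week 5); max 1 per week (cap 1).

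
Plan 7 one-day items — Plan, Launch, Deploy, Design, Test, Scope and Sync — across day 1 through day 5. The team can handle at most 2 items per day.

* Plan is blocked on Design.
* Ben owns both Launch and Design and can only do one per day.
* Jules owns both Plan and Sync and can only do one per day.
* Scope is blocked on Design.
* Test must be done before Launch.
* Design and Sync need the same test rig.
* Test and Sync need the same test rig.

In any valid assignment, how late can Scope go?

day 5

Precedence pushes Scope to at least day 2.
Scope at day 5 is achievable: Deploy=day 3, Design=day 1, Scope=day 5, Plan=day 2, Test=day 1, Sync=day 3, Launch=day 2.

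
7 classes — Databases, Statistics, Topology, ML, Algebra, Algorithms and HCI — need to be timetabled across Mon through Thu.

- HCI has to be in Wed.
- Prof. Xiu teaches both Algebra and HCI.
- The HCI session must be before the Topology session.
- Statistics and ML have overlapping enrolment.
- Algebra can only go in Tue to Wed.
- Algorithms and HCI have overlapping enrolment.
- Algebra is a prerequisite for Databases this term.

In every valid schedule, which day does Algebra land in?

Tue

Algebra's window is Tue–Wed.
HCI is fixed at Wed, and Algebra can't share a day with HCI.
So Algebra must be Tue.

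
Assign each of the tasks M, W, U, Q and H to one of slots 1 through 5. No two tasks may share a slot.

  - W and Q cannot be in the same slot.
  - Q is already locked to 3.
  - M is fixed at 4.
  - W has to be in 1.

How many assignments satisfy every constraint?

2

Enumerating: W in 1, U in 2, Q in 3, M in 4, H in 5 | M=4, Q=3, W=1, H=2, U=5.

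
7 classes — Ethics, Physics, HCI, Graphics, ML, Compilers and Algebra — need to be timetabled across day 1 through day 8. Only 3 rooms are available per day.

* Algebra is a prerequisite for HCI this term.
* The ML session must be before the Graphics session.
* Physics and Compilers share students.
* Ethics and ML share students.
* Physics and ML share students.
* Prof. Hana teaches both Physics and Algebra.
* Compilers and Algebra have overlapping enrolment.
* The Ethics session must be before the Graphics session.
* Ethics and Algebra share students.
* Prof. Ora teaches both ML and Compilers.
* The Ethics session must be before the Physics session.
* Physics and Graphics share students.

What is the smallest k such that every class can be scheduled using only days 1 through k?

The precedence chain requires at least 2 distinct days.
With at most 3 per day and 7 classes, at least 3 days are needed.
Could 3 days be enough, i.e. nothing placed later than day 3? No: Graphics must come after ML (at day 1 or later) → {day 2, day 3}; ML must come before Graphics (at day 3 or earlier) → {day 1, day 2}; Physics must come after Ethics (at day 1 or later) → {day 2, day 3}; Ethics must come before Physics (at day 3 or earlier) → {day 1, day 2}; Ethics, Physics, Graphics and ML must all be in different days (Ethics and Physics are ordered by precedence; Ethics and Graphics are ordered by precedence; Ethics/ML can't share; Physics/Graphics can't share; Physics/ML can't share; Graphics and ML are ordered by precedence), but they are limited to Ethics in {day 1, day 2}, Physics in {day 2, day 3}, Graphics in {day 2, day 3}, ML in {day 1, day 2} — together just 3 days: 4 classes can't fit in 3 distinct days.
So 3 days is not enough.
4 works (last occupied day: day 4): for example Compilers=day 1, Ethics=day 1, Physics=day 4, Graphics=day 3, ML=day 2, Algebra=day 2, HCI=day 3.

4 days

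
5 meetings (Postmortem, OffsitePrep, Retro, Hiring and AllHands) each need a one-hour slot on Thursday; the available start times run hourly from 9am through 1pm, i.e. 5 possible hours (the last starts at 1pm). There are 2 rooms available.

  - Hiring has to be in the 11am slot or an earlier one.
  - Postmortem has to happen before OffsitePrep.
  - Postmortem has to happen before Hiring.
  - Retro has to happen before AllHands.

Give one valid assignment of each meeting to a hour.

Retro -> 9am, Postmortem -> 9am, OffsitePrep -> 10am, AllHands -> 11am, Hiring -> 10am

Checking: Retro(9am) before AllHands(11am); Postmortem(9am) before Hiring(10am); Postmortem(9am) before OffsitePrep(10am); Hiring=10am in [9am,11am]; max 2 per hour (cap 2).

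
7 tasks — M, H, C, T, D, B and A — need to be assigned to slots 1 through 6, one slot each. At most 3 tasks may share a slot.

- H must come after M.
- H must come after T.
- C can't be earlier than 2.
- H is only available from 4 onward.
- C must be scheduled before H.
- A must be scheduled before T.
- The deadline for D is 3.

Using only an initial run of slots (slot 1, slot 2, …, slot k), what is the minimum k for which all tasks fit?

4 slots

The precedence chain requires at least 3 distinct slots.
With at most 3 per slot and 7 tasks, at least 3 slots are needed.
H can't be placed before 4, so the schedule must run through at least slot 4.
4 works (last occupied slot: 4): for example B=2; M=1; T=2; H=4; A=1; D=1; C=2.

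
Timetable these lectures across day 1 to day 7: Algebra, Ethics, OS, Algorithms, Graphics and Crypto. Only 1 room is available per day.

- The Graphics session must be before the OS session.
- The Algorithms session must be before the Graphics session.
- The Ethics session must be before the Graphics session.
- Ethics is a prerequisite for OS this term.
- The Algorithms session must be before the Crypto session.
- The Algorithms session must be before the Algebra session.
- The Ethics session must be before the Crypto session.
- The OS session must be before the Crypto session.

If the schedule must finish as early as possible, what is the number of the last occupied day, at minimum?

The precedence chain requires at least 4 distinct days.
With at most 1 per day and 6 lectures, at least 6 days are needed.
6 works (last occupied day: day 6): for example Crypto in day 5; Ethics in day 1; OS in day 4; Graphics in day 3; Algorithms in day 2; Algebra in day 6.

day 6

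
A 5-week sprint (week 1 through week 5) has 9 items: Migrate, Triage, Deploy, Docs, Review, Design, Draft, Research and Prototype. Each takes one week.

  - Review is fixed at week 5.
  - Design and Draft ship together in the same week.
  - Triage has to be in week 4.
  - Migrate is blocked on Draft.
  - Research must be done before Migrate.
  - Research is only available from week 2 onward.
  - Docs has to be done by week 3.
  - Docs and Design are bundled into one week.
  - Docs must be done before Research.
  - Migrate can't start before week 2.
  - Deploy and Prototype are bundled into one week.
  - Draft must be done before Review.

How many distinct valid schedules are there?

50

Splitting on Migrate: it can be week 3 (5), week 4 (15), week 5 (30). Listing each branch's schedules as (Triage, Deploy, Docs, Review, Design, Draft, Research, Prototype) by week number:
Migrate=week 3: (4,1,1,5,1,1,2,1) (4,2,1,5,1,1,2,2) (4,3,1,5,1,1,2,3) (4,4,1,5,1,1,2,4) (4,5,1,5,1,1,2,5) — 5.
Migrate=week 4: (4,1,1,5,1,1,2,1) (4,1,1,5,1,1,3,1) (4,1,2,5,2,2,3,1) (4,2,1,5,1,1,2,2) (4,2,1,5,1,1,3,2) (4,2,2,5,2,2,3,2) (4,3,1,5,1,1,2,3) (4,3,1,5,1,1,3,3) (4,3,2,5,2,2,3,3) (4,4,1,5,1,1,2,4) (4,4,1,5,1,1,3,4) (4,4,2,5,2,2,3,4) (4,5,1,5,1,1,2,5) (4,5,1,5,1,1,3,5) (4,5,2,5,2,2,3,5) — 15.
Migrate=week 5: (4,1,1,5,1,1,2,1) (4,1,1,5,1,1,3,1) (4,1,1,5,1,1,4,1) (4,1,2,5,2,2,3,1) (4,1,2,5,2,2,4,1) (4,1,3,5,3,3,4,1) (4,2,1,5,1,1,2,2) (4,2,1,5,1,1,3,2) (4,2,1,5,1,1,4,2) (4,2,2,5,2,2,3,2) (4,2,2,5,2,2,4,2) (4,2,3,5,3,3,4,2) (4,3,1,5,1,1,2,3) (4,3,1,5,1,1,3,3) (4,3,1,5,1,1,4,3) (4,3,2,5,2,2,3,3) (4,3,2,5,2,2,4,3) (4,3,3,5,3,3,4,3) (4,4,1,5,1,1,2,4) (4,4,1,5,1,1,3,4) (4,4,1,5,1,1,4,4) (4,4,2,5,2,2,3,4) (4,4,2,5,2,2,4,4) (4,4,3,5,3,3,4,4) (4,5,1,5,1,1,2,5) (4,5,1,5,1,1,3,5) (4,5,1,5,1,1,4,5) (4,5,2,5,2,2,3,5) (4,5,2,5,2,2,4,5) (4,5,3,5,3,3,4,5) — 30.
Summing: 5 + 15 + 30 = 50.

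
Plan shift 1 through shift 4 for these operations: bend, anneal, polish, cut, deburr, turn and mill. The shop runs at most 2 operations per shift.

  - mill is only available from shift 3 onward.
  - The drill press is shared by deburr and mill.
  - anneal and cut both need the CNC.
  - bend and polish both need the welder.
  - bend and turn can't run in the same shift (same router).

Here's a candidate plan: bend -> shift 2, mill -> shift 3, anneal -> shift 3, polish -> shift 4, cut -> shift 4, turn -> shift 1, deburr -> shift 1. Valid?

The shop runs at most 2 operations per shift — holds.
The drill press is shared by deburr and mill — holds.
mill is only available from shift 3 onward — holds.
bend and polish both need the welder — holds.
anneal and cut both need the CNC — holds.
bend and turn can't run in the same shift (same router) — holds.

Yes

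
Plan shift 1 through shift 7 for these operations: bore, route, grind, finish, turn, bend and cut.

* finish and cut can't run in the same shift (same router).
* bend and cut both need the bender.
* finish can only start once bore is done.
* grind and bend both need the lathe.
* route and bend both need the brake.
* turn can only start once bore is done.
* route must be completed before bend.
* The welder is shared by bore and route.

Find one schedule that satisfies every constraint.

grind in shift 1, route in shift 2, bend in shift 3, finish in shift 2, bore in shift 1, cut in shift 1, turn in shift 2

Checking: bore(shift 1) before finish(shift 2); bore(shift 1) before turn(shift 2); route(shift 2) before bend(shift 3); bore(shift 1) != route(shift 2); bend(shift 3) != cut(shift 1); grind(shift 1) != bend(shift 3); finish(shift 2) != cut(shift 1); route(shift 2) != bend(shift 3).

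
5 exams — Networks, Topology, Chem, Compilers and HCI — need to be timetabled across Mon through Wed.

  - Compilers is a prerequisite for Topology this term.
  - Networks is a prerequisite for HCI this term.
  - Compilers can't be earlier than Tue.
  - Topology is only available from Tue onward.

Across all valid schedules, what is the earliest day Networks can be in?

Mon

Downstream work caps Networks at Tue.
Networks at Mon is achievable: Networks in Mon, Topology in Wed, Compilers in Tue, HCI in Tue, Chem in Mon.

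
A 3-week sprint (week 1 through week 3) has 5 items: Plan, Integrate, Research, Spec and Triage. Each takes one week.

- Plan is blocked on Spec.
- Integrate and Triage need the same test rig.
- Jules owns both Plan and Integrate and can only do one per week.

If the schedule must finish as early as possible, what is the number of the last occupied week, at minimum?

The precedence chain requires at least 2 distinct weeks.
2 works (last occupied week: week 2): for example Triage in week 2, Spec in week 1, Integrate in week 1, Plan in week 2, Research in week 1.

2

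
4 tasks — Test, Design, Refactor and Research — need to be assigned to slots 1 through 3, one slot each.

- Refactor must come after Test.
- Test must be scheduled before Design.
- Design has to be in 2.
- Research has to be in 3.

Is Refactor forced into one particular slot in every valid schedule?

Refactor can be 2 (e.g. Design=2, Refactor=2, Research=3, Test=1) or 3 (e.g. Design in 2; Test in 1; Refactor in 3; Research in 3).

No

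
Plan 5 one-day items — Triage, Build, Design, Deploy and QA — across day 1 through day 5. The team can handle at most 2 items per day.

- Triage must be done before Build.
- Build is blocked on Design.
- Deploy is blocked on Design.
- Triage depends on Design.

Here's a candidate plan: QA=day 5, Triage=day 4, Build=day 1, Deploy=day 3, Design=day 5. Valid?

Invalid. Build is blocked on Design.

The team can handle at most 2 items per day — holds.
Triage must be done before Build — violated.
Build is blocked on Design — violated.
Triage depends on Design — violated.
Deploy is blocked on Design — violated.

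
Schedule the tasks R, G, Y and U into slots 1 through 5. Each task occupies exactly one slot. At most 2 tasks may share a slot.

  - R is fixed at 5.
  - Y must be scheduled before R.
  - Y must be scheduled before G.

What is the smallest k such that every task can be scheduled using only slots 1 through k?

5 slots

The precedence chain requires at least 2 distinct slots.
With at most 2 per slot and 4 tasks, at least 2 slots are needed.
R can't be placed before 5, so the schedule must run through at least slot 5.
5 works (last occupied slot: 5): for example Y -> 1; R -> 5; U -> 1; G -> 2.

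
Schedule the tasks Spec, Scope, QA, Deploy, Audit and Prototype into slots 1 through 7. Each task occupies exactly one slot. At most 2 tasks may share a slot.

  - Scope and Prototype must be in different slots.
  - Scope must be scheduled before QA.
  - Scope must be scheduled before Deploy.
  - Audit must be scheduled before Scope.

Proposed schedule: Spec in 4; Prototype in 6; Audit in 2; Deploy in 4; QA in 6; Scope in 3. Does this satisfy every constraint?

Yes, all constraints hold

Scope must be scheduled before Deploy — holds.
At most 2 tasks may share a slot — holds.
Audit must be scheduled before Scope — holds.
Scope and Prototype must be in different slots — holds.
Scope must be scheduled before QA — holds.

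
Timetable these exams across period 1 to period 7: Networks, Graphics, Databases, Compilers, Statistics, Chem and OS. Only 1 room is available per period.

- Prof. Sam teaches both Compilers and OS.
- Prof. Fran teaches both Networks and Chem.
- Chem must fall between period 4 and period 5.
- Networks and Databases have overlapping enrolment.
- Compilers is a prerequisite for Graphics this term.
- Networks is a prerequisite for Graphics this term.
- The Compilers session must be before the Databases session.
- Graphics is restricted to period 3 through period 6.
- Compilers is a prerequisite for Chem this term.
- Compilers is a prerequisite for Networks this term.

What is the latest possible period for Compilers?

Downstream work caps Compilers at period 4.
Compilers at period 3 is achievable: Statistics in period 1; Graphics in period 6; Chem in period 4; Networks in period 5; Databases in period 7; OS in period 2; Compilers in period 3.
Nothing later works — the conflict and capacity constraints rule out every period after period 3.

period 3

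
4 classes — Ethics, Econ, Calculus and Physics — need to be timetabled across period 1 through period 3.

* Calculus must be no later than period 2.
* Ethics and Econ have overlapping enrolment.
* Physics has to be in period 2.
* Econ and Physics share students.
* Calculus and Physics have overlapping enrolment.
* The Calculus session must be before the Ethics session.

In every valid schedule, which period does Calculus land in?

period 1

Calculus's window is period 1–period 2.
Physics is fixed at period 2, and Calculus can't share a period with Physics.
So Calculus must be period 1.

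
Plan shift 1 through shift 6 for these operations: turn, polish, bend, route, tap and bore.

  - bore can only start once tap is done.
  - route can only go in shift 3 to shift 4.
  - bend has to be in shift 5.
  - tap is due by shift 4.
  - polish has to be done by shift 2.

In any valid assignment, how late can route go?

Route is available from shift 3; route's own window allows nothing later than shift 4.
route at shift 4 is achievable: turn -> shift 1, bore -> shift 2, tap -> shift 1, bend -> shift 5, route -> shift 4, polish -> shift 1.

shift 4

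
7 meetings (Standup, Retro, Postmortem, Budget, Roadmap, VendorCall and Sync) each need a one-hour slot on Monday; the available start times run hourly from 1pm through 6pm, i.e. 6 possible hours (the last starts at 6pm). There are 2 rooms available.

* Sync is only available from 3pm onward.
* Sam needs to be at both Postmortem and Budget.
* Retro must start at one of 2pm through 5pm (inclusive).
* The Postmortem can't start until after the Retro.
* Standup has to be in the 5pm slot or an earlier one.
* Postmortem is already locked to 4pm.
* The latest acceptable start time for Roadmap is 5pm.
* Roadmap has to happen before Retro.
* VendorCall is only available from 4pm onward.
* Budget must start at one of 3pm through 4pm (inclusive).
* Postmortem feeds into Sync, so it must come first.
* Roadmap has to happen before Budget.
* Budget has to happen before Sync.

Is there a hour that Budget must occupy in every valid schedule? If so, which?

3pm

Budget's window is 3pm–4pm.
Postmortem is fixed at 4pm, and Budget can't share a hour with Postmortem.
So Budget must be 3pm.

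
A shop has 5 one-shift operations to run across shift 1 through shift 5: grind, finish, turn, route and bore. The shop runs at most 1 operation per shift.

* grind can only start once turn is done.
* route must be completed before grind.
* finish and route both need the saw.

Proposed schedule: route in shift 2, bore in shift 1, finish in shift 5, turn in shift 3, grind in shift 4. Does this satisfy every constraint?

finish and route both need the saw — holds.
grind can only start once turn is done — holds.
The shop runs at most 1 operation per shift — holds.
route must be completed before grind — holds.

Yes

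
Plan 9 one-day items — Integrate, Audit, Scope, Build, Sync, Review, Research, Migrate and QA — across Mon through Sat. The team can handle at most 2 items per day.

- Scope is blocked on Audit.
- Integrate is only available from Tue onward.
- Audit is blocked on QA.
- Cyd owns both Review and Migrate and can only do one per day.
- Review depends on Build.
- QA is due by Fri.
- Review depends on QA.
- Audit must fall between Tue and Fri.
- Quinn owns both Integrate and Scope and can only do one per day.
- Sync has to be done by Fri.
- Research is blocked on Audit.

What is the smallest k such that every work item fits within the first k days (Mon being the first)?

The precedence chain requires at least 3 distinct days.
With at most 2 per day and 9 work items, at least 5 days are needed.
5 works (last occupied day: Fri): for example Build -> Mon, Integrate -> Tue, Scope -> Wed, Review -> Wed, Research -> Thu, QA -> Mon, Migrate -> Fri, Audit -> Tue, Sync -> Thu.

5 days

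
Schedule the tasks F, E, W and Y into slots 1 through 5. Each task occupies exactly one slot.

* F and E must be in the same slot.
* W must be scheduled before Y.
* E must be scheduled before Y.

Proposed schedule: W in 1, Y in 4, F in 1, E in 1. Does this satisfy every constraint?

W must be scheduled before Y — holds.
E must be scheduled before Y — holds.
F and E must be in the same slot — holds.

Valid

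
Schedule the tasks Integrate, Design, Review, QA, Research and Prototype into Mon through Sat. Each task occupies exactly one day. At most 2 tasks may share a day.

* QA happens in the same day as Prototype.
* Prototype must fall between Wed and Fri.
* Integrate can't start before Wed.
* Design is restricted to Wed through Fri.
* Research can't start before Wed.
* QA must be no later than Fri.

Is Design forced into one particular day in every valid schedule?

No

Design can be Wed (e.g. Review in Mon; Prototype in Thu; QA in Thu; Integrate in Wed; Research in Fri; Design in Wed) or Thu (e.g. Review -> Mon; Integrate -> Thu; Design -> Thu; QA -> Wed; Prototype -> Wed; Research -> Fri).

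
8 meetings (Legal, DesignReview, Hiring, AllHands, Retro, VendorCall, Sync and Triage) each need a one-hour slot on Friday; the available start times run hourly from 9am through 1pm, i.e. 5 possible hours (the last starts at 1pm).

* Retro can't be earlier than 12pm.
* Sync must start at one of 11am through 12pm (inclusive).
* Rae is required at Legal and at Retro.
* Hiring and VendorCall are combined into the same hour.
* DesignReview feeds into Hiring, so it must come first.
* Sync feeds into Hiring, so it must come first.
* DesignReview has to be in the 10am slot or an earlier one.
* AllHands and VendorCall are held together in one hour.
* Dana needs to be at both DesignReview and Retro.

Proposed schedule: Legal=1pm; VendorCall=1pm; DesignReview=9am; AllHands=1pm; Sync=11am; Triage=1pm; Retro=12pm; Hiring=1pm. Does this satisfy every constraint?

AllHands and VendorCall are held together in one hour — holds.
Rae is required at Legal and at Retro — holds.
Sync feeds into Hiring, so it must come first — holds.
Hiring and VendorCall are combined into the same hour — holds.
DesignReview feeds into Hiring, so it must come first — holds.
DesignReview has to be in the 10am slot or an earlier one — holds.
Sync must start at one of 11am through 12pm (inclusive) — holds.
Retro can't be earlier than 12pm — holds.
Dana needs to be at both DesignReview and Retro — holds.

Yes, all constraints hold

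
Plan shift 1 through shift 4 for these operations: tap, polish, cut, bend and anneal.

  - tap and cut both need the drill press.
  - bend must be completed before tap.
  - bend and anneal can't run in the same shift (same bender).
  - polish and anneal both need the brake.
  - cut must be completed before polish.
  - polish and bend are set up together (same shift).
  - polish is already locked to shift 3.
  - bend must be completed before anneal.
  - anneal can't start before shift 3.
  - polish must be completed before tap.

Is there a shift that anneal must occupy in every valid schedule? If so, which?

anneal's window is shift 3–shift 4.
polish is fixed at shift 3, and anneal can't share a shift with polish.
So anneal must be shift 4.

shift 4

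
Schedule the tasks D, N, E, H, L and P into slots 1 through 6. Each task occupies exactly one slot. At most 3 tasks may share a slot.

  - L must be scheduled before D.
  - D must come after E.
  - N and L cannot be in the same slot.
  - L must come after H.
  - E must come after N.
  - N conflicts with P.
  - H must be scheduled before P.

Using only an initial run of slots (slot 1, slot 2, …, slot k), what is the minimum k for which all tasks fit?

3 slots

The precedence chain requires at least 3 distinct slots.
With at most 3 per slot and 6 tasks, at least 2 slots are needed.
3 works (last occupied slot: 3): for example L in 2, N in 1, P in 2, E in 2, H in 1, D in 3.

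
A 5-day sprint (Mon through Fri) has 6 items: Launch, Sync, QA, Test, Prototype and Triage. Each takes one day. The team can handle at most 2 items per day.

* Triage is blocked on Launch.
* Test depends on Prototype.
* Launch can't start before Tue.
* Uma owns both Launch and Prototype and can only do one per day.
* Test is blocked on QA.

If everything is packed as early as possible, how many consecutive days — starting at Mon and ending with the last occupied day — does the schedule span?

3

The precedence chain requires at least 2 distinct days.
With at most 2 per day and 6 tasks, at least 3 days are needed.
Propagating the time windows through the other constraints, Triage can't land before Wed — that is day 3 counting from Mon — so the schedule must run through at least 3 days.
3 works (last occupied day: Wed): for example Launch -> Tue, Test -> Tue, Sync -> Wed, Prototype -> Mon, QA -> Mon, Triage -> Wed.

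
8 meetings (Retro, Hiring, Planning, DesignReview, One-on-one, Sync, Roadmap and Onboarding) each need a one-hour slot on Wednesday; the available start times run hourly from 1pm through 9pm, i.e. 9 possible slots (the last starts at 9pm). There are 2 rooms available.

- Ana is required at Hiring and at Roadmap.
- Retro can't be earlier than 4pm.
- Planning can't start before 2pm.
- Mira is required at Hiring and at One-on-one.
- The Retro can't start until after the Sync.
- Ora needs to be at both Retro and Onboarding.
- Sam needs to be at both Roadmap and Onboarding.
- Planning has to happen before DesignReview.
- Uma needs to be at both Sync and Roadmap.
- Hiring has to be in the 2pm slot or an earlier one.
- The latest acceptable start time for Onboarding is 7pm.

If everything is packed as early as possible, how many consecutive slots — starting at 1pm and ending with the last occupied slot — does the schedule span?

4

The precedence chain requires at least 2 distinct slots.
With at most 2 per slot and 8 meetings, at least 4 slots are needed.
Retro can't be placed before 4pm — that is slot 4 counting from 1pm — so the schedule must run through at least 4 slots.
4 works (last occupied slot: 4pm): for example Onboarding -> 3pm, Hiring -> 1pm, One-on-one -> 2pm, DesignReview -> 3pm, Roadmap -> 4pm, Sync -> 1pm, Retro -> 4pm, Planning -> 2pm.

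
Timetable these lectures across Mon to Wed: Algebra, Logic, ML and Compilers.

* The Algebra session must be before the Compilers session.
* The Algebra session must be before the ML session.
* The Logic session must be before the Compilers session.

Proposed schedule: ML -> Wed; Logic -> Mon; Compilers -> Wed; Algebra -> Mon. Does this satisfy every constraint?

The Logic session must be before the Compilers session — holds.
The Algebra session must be before the Compilers session — holds.
The Algebra session must be before the ML session — holds.

Yes, all constraints hold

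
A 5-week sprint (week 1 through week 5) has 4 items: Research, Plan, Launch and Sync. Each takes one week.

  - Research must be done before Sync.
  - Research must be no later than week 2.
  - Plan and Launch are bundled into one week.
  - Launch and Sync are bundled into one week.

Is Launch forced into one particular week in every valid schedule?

No

Launch can be week 2 (e.g. Sync -> week 2, Research -> week 1, Plan -> week 2, Launch -> week 2) or week 3 (e.g. Research=week 1, Launch=week 3, Plan=week 3, Sync=week 3).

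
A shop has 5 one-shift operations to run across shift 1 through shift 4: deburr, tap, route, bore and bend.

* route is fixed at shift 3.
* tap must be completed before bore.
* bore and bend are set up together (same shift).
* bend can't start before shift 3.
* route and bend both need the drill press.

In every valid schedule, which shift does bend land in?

bend's window is shift 3–shift 4.
route is fixed at shift 3, and bend can't share a shift with route.
So bend must be shift 4.

shift 4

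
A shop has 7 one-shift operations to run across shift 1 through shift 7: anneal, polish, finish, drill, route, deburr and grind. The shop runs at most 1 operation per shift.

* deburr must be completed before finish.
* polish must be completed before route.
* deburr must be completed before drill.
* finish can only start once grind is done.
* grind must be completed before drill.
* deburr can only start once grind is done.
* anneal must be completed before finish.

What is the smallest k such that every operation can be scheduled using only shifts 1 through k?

7

The precedence chain requires at least 3 distinct shifts.
With at most 1 per shift and 7 operations, at least 7 shifts are needed.
7 works (last occupied shift: shift 7): for example anneal in shift 3; drill in shift 5; deburr in shift 2; route in shift 7; grind in shift 1; polish in shift 6; finish in shift 4.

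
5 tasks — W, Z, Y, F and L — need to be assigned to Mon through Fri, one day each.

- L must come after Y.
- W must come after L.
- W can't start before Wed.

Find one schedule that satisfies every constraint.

W in Wed, F in Mon, L in Tue, Z in Mon, Y in Mon

Checking: Y(Mon) before L(Tue); L(Tue) before W(Wed); W=Wed in [Wed,Fri].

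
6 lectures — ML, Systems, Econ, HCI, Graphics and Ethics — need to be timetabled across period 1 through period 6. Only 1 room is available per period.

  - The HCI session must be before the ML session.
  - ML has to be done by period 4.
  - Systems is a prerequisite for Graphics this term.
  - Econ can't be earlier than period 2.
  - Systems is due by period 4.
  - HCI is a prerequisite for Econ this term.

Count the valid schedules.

Splitting on ML: it can be period 2 (10), period 3 (18), period 4 (24). Listing each branch's schedules as (Systems, Econ, HCI, Graphics, Ethics) by period number:
ML=period 2: (3,4,1,5,6) (3,4,1,6,5) (3,5,1,4,6) (3,5,1,6,4) (3,6,1,4,5) (3,6,1,5,4) (4,3,1,5,6) (4,3,1,6,5) (4,5,1,6,3) (4,6,1,5,3) — 10.
ML=period 3: (1,4,2,5,6) (1,4,2,6,5) (1,5,2,4,6) (1,5,2,6,4) (1,6,2,4,5) (1,6,2,5,4) (2,4,1,5,6) (2,4,1,6,5) (2,5,1,4,6) (2,5,1,6,4) (2,6,1,4,5) (2,6,1,5,4) (4,2,1,5,6) (4,2,1,6,5) (4,5,1,6,2) (4,5,2,6,1) (4,6,1,5,2) (4,6,2,5,1) — 18.
ML=period 4: (1,3,2,5,6) (1,3,2,6,5) (1,5,2,3,6) (1,5,2,6,3) (1,5,3,2,6) (1,5,3,6,2) (1,6,2,3,5) (1,6,2,5,3) (1,6,3,2,5) (1,6,3,5,2) (2,3,1,5,6) (2,3,1,6,5) (2,5,1,3,6) (2,5,1,6,3) (2,5,3,6,1) (2,6,1,3,5) (2,6,1,5,3) (2,6,3,5,1) (3,2,1,5,6) (3,2,1,6,5) (3,5,1,6,2) (3,5,2,6,1) (3,6,1,5,2) (3,6,2,5,1) — 24.
Summing: 10 + 18 + 24 = 52.

52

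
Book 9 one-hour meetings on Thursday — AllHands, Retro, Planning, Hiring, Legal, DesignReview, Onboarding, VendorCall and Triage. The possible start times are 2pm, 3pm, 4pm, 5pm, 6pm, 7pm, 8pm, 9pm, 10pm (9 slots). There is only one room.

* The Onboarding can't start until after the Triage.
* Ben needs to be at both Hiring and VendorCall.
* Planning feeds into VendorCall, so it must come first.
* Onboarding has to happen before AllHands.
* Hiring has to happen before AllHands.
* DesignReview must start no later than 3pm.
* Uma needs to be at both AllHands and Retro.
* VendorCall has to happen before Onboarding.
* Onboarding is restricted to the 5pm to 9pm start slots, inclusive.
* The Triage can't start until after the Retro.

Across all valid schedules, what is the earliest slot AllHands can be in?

9pm

Precedence pushes AllHands to at least 6pm.
AllHands at 9pm is achievable: Retro=5pm, Triage=6pm, VendorCall=4pm, DesignReview=2pm, AllHands=9pm, Onboarding=7pm, Planning=3pm, Hiring=8pm, Legal=10pm.
Nothing earlier works — the conflict and capacity constraints rule out every slot before 9pm.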